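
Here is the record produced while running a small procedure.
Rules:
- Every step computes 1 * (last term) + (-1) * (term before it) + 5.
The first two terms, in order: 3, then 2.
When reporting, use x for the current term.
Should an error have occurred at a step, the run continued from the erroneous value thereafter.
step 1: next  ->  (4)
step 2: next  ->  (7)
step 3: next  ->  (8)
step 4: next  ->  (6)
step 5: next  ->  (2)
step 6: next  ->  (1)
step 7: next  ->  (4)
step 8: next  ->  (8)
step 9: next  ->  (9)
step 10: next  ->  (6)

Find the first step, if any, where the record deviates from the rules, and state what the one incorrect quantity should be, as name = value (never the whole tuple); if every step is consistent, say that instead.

Recomputing the run from the initial state:
step 1: x = 4
step 2: x = 7
step 3: x = 8
step 4: x = 6
step 5: x = 3
step 6: x = 2
step 7: x = 4
step 8: x = 7
step 9: x = 8
step 10: x = 6
The first disagreement with the record is at step 5, where the value should be x = 3.

step 5, x = 3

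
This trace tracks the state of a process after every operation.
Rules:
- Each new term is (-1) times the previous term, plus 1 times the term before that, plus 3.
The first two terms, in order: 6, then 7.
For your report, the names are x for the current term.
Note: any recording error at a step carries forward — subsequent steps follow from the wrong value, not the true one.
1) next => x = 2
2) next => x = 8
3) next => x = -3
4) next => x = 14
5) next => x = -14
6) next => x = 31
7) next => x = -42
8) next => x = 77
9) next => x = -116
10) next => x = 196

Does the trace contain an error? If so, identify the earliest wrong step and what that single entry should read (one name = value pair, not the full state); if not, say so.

step 8, x = 76

Recomputing the run from the initial state:
step 1: x = 2
step 2: x = 8
step 3: x = -3
step 4: x = 14
step 5: x = -14
step 6: x = 31
step 7: x = -42
step 8: x = 76
step 9: x = -115
step 10: x = 194
The first disagreement with the trace is at step 8, where the value should be x = 76.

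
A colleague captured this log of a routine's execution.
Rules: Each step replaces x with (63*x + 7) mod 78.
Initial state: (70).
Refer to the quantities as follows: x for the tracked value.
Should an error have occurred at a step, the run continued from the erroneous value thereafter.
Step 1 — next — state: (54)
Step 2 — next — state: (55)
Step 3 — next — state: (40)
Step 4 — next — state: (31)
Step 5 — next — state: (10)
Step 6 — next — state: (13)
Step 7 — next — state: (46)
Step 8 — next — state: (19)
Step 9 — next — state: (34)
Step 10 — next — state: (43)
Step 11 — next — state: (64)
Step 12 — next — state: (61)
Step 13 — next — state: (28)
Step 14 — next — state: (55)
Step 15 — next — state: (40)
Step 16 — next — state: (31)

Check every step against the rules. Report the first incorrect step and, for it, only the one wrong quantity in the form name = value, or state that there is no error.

step 1, x = 49

step 1: x = (63*70 + 7) mod 78 = 49 -> this is not what the log shows
First incorrect step: 1; the correct value is x = 49.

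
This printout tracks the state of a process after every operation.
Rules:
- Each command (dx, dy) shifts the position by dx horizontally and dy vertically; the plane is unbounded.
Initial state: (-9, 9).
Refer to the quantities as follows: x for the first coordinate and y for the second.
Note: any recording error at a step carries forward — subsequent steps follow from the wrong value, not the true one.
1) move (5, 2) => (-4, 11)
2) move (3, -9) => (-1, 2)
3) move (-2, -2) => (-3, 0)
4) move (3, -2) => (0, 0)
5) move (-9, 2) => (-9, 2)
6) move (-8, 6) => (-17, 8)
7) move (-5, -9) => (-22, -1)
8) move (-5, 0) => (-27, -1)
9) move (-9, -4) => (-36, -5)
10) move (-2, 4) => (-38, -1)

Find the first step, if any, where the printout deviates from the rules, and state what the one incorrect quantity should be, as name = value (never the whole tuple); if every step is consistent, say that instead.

step 4, y = -2

Recomputing the run from the initial state:
step 1: x = -4, y = 11
step 2: x = -1, y = 2
step 3: x = -3, y = 0
step 4: x = 0, y = -2
step 5: x = -9, y = 0
step 6: x = -17, y = 6
step 7: x = -22, y = -3
step 8: x = -27, y = -3
step 9: x = -36, y = -7
step 10: x = -38, y = -3
The first disagreement with the printout is at step 4, where the value should be y = -2.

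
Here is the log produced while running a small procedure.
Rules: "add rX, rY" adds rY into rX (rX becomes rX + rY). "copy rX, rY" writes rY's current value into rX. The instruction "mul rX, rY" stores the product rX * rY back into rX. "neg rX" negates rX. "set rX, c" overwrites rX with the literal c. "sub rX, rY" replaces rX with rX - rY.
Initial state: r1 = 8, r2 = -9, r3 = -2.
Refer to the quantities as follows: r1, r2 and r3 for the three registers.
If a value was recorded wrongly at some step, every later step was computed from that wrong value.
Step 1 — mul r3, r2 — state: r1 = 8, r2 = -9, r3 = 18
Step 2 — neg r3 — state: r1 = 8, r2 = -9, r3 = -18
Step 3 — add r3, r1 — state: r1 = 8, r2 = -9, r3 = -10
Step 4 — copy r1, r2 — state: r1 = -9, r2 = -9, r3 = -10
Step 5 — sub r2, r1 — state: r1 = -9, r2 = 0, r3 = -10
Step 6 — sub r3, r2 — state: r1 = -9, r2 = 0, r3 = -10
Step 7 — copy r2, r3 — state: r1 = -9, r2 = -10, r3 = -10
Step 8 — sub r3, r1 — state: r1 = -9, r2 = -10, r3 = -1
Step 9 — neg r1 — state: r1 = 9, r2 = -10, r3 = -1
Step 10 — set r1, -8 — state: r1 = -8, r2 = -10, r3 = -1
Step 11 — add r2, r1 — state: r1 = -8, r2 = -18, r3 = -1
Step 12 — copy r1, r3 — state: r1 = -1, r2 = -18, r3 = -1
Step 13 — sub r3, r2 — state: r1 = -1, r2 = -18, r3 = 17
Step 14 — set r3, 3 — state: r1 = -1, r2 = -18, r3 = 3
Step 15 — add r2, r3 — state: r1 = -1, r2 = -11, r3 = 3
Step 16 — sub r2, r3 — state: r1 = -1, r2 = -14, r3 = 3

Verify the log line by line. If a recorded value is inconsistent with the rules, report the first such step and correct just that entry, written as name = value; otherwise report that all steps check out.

step 15, r2 = -15

Recomputing the run from the initial state:
step 1: r1 = 8, r2 = -9, r3 = 18
step 2: r1 = 8, r2 = -9, r3 = -18
step 3: r1 = 8, r2 = -9, r3 = -10
step 4: r1 = -9, r2 = -9, r3 = -10
step 5: r1 = -9, r2 = 0, r3 = -10
step 6: r1 = -9, r2 = 0, r3 = -10
step 7: r1 = -9, r2 = -10, r3 = -10
step 8: r1 = -9, r2 = -10, r3 = -1
step 9: r1 = 9, r2 = -10, r3 = -1
step 10: r1 = -8, r2 = -10, r3 = -1
step 11: r1 = -8, r2 = -18, r3 = -1
step 12: r1 = -1, r2 = -18, r3 = -1
step 13: r1 = -1, r2 = -18, r3 = 17
step 14: r1 = -1, r2 = -18, r3 = 3
step 15: r1 = -1, r2 = -15, r3 = 3
step 16: r1 = -1, r2 = -18, r3 = 3
The first disagreement with the log is at step 15, where the value should be r2 = -15.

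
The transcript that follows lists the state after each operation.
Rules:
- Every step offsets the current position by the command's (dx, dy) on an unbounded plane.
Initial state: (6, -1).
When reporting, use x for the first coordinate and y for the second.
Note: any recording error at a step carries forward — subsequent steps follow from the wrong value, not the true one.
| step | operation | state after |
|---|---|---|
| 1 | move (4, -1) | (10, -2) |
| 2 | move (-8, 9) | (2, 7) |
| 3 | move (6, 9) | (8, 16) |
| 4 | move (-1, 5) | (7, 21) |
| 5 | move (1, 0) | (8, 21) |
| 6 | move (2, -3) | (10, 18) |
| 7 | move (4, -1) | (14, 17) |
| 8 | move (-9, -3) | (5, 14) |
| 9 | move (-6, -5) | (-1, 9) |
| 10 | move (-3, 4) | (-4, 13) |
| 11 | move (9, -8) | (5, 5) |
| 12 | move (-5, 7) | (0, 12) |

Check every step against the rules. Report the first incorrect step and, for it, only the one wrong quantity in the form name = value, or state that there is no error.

no error

Step 1: x = 6 + (4) = 10, y = -1 + (-1) = -2 — checks out.
Step 2: x = 10 + (-8) = 2, y = -2 + (9) = 7 — no discrepancy.
Step 3: x = 2 + (6) = 8, y = 7 + (9) = 16 — confirmed correct.
Step 4: x = 8 + (-1) = 7, y = 16 + (5) = 21 — no discrepancy.
Step 5: x = 7 + (1) = 8, y = 21 + (0) = 21 — no discrepancy.
Step 6: x = 8 + (2) = 10, y = 21 + (-3) = 18 — matches.
Step 7: x = 10 + (4) = 14, y = 18 + (-1) = 17 — no discrepancy.
Step 8: x = 14 + (-9) = 5, y = 17 + (-3) = 14 — exactly as logged.
Step 9: x = 5 + (-6) = -1, y = 14 + (-5) = 9 — exactly as logged.
Step 10: x = -1 + (-3) = -4, y = 9 + (4) = 13 — matches.
Step 11: x = -4 + (9) = 5, y = 13 + (-8) = 5 — consistent with the transcript.
Step 12: x = 5 + (-5) = 0, y = 5 + (7) = 12 — same as recorded.
The recomputation confirms every line.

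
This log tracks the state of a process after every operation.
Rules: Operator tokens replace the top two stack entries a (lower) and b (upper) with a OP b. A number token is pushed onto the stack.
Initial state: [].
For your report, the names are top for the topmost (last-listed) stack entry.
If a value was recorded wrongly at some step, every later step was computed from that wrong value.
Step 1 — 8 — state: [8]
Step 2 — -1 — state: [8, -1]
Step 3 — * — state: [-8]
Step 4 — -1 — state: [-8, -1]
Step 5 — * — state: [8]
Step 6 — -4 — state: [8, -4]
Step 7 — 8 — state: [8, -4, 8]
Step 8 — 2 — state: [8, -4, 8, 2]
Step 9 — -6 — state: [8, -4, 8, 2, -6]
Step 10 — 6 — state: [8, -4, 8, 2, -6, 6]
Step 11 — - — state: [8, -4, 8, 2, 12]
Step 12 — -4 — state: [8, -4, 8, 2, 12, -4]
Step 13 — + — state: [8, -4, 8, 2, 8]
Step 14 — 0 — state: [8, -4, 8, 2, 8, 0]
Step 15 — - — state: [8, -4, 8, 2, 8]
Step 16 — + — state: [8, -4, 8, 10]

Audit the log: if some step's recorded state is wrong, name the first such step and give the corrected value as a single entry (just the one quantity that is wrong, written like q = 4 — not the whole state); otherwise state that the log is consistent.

step 11, top = -12

Step 1: push 8: top = 8 — exactly as logged.
Step 2: push -1: top = -1 — agrees with the log.
Step 3: 8 * -1 = -8 — agrees with the log.
Step 4: push -1: top = -1 — matches.
Step 5: -8 * -1 = 8 — no discrepancy.
Step 6: push -4: top = -4 — in agreement.
Step 7: push 8: top = 8 — verified.
Step 8: push 2: top = 2 — exactly as logged.
Step 9: push -6: top = -6 — consistent with the log.
Step 10: push 6: top = 6 — exactly as logged.
Step 11: -6 - 6 = -12 — this is not what the log shows.
So the first discrepancy is step 11, where the right value is top = -12.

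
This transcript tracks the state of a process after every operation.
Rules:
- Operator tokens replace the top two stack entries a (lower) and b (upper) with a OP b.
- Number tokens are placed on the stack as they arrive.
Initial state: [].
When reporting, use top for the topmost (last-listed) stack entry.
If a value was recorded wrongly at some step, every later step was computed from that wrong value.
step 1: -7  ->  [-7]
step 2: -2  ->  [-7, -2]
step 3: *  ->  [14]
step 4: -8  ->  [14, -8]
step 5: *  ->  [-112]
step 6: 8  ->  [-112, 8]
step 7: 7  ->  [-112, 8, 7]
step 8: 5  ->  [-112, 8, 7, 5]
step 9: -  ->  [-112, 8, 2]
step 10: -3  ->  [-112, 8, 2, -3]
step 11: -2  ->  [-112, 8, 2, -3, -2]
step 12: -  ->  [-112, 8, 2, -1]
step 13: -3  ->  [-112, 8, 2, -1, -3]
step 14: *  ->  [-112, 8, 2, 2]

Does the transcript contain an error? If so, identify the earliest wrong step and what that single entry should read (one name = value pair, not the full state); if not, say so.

Recomputing the run from the initial state:
step 1: [-7]
step 2: [-7, -2]
step 3: [14]
step 4: [14, -8]
step 5: [-112]
step 6: [-112, 8]
step 7: [-112, 8, 7]
step 8: [-112, 8, 7, 5]
step 9: [-112, 8, 2]
step 10: [-112, 8, 2, -3]
step 11: [-112, 8, 2, -3, -2]
step 12: [-112, 8, 2, -1]
step 13: [-112, 8, 2, -1, -3]
step 14: [-112, 8, 2, 3]
The first disagreement with the transcript is at step 14, where the value should be top = 3.

step 14, top = 3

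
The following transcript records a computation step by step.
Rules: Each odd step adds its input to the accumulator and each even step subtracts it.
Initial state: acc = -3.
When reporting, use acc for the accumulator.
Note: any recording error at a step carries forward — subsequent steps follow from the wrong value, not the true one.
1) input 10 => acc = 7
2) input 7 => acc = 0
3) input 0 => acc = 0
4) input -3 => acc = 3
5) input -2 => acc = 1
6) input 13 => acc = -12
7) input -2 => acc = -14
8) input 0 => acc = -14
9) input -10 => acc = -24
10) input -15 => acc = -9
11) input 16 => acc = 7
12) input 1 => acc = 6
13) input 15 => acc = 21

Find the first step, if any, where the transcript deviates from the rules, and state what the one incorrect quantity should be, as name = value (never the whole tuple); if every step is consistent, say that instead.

no error

Recomputing the run from the initial state:
step 1: acc = 7
step 2: acc = 0
step 3: acc = 0
step 4: acc = 3
step 5: acc = 1
step 6: acc = -12
step 7: acc = -14
step 8: acc = -14
step 9: acc = -24
step 10: acc = -9
step 11: acc = 7
step 12: acc = 6
step 13: acc = 21
This matches the transcript at every step.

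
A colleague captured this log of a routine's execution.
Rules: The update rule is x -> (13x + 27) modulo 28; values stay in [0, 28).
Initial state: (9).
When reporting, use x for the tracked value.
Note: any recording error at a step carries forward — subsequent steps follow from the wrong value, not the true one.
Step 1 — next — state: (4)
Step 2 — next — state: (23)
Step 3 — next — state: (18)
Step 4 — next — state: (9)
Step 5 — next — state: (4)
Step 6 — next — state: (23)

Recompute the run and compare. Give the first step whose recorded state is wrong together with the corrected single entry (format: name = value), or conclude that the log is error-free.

no error

Recomputing the run from the initial state:
step 1: x = 4
step 2: x = 23
step 3: x = 18
step 4: x = 9
step 5: x = 4
step 6: x = 23
This matches the log at every step.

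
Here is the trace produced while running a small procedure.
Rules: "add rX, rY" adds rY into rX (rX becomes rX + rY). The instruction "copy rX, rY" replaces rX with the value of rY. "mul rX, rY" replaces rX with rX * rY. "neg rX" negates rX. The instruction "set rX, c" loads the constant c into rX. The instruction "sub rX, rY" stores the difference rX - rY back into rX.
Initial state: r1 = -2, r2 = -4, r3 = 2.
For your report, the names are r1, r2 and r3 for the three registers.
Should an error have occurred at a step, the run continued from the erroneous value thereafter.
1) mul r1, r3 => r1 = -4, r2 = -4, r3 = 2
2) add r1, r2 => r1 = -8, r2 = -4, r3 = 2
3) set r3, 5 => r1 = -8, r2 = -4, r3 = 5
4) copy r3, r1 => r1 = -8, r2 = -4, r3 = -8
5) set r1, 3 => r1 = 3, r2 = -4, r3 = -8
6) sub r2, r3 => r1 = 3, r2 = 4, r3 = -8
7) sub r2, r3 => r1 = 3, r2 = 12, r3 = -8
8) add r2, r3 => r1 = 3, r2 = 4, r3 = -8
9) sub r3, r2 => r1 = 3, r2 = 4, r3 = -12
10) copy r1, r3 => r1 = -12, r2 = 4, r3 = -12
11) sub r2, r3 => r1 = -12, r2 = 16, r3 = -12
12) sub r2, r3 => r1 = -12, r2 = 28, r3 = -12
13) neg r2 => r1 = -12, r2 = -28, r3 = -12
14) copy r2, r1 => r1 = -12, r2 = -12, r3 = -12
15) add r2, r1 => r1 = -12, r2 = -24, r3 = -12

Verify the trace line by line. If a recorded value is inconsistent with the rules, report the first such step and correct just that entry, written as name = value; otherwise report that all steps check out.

step 1: r1 = -2 * 2 = -4 -> same as recorded
step 2: r1 = -4 + -4 = -8 -> checks out
step 3: r3 = 5 -> consistent with the trace
step 4: r3 = -8 -> in agreement
step 5: r1 = 3 -> agrees with the trace
step 6: r2 = -4 - -8 = 4 -> checks out
step 7: r2 = 4 - -8 = 12 -> matches
step 8: r2 = 12 + -8 = 4 -> checks out
step 9: r3 = -8 - 4 = -12 -> exactly as logged
step 10: r1 = -12 -> no discrepancy
step 11: r2 = 4 - -12 = 16 -> no discrepancy
step 12: r2 = 16 - -12 = 28 -> verified
step 13: r2 = -(28) = -28 -> no discrepancy
step 14: r2 = -12 -> no discrepancy
step 15: r2 = -12 + -12 = -24 -> verified
The whole run recomputes cleanly — no discrepancies.

no error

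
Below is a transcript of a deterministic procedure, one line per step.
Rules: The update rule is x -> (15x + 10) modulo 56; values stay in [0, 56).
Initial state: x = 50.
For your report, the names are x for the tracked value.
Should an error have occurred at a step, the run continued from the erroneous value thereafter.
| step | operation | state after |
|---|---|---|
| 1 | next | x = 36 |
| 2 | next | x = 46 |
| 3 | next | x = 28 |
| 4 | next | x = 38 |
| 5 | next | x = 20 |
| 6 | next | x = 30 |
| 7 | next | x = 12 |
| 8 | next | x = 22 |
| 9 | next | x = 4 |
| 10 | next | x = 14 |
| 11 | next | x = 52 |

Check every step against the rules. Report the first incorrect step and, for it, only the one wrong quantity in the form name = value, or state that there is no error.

step 1, x = 32

Recomputing the run from the initial state:
step 1: x = 32
step 2: x = 42
step 3: x = 24
step 4: x = 34
step 5: x = 16
step 6: x = 26
step 7: x = 8
step 8: x = 18
step 9: x = 0
step 10: x = 10
step 11: x = 48
The first disagreement with the transcript is at step 1, where the value should be x = 32.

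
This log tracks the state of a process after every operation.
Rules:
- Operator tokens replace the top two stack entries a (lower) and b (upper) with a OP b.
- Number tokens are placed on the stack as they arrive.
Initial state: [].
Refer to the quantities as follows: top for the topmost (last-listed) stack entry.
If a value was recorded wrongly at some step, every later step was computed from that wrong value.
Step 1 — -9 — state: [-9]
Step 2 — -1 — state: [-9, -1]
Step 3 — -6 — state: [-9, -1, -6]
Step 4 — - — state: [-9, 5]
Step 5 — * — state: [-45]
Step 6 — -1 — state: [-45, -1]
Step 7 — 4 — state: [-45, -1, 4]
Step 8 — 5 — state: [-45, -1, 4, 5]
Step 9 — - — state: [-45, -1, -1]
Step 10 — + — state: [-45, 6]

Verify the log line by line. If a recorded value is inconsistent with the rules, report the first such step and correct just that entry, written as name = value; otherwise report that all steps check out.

Recomputing the run from the initial state:
step 1: [-9]
step 2: [-9, -1]
step 3: [-9, -1, -6]
step 4: [-9, 5]
step 5: [-45]
step 6: [-45, -1]
step 7: [-45, -1, 4]
step 8: [-45, -1, 4, 5]
step 9: [-45, -1, -1]
step 10: [-45, -2]
The first disagreement with the log is at step 10, where the value should be top = -2.

step 10, top = -2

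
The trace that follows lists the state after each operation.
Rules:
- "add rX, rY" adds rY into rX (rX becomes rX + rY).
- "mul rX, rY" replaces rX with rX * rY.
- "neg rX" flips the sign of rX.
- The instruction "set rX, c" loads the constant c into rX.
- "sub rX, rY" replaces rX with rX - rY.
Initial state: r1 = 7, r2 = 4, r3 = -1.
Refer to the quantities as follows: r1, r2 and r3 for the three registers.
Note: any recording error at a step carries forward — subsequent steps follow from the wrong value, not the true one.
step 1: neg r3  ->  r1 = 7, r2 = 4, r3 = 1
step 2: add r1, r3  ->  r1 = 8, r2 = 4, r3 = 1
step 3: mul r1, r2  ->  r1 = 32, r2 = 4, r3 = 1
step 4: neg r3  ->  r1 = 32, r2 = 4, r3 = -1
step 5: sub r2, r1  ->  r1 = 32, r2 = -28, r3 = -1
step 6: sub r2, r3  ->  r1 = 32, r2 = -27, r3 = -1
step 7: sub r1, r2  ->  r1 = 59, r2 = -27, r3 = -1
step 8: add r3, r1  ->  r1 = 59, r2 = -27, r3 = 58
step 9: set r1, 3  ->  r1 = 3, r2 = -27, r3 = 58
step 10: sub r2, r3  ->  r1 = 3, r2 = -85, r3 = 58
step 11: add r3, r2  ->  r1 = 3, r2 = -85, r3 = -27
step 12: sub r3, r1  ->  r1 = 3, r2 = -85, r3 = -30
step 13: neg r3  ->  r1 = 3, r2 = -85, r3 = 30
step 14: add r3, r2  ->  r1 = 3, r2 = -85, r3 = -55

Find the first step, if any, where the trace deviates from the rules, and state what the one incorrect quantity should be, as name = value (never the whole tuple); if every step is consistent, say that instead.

Step 1: r3 = -(-1) = 1 — same as recorded.
Step 2: r1 = 7 + 1 = 8 — verified.
Step 3: r1 = 8 * 4 = 32 — exactly as logged.
Step 4: r3 = -(1) = -1 — agrees with the trace.
Step 5: r2 = 4 - 32 = -28 — matches.
Step 6: r2 = -28 - -1 = -27 — agrees with the trace.
Step 7: r1 = 32 - -27 = 59 — checks out.
Step 8: r3 = -1 + 59 = 58 — checks out.
Step 9: r1 = 3 — no discrepancy.
Step 10: r2 = -27 - 58 = -85 — agrees with the trace.
Step 11: r3 = 58 + -85 = -27 — exactly as logged.
Step 12: r3 = -27 - 3 = -30 — no discrepancy.
Step 13: r3 = -(-30) = 30 — consistent with the trace.
Step 14: r3 = 30 + -85 = -55 — confirmed correct.
All entries verified; no error found.

no error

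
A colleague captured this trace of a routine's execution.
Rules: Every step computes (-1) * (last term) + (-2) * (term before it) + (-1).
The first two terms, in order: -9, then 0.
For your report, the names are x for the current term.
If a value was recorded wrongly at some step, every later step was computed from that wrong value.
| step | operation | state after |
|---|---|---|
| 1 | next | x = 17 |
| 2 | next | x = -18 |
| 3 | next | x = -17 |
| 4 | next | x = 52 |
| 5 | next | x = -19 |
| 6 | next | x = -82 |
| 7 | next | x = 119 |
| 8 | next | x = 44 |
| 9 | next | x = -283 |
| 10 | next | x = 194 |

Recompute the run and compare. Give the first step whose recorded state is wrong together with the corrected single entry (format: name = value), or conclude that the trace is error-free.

step 6, x = -86

step 1: x = -1*(0) + (-2)*(-9) + (-1) = 17 -> no discrepancy
step 2: x = -1*(17) + (-2)*(0) + (-1) = -18 -> agrees with the trace
step 3: x = -1*(-18) + (-2)*(17) + (-1) = -17 -> same as recorded
step 4: x = -1*(-17) + (-2)*(-18) + (-1) = 52 -> checks out
step 5: x = -1*(52) + (-2)*(-17) + (-1) = -19 -> in agreement
step 6: x = -1*(-19) + (-2)*(52) + (-1) = -86 -> a discrepancy with the trace
First deviation found at step 6; the corrected entry is x = -86.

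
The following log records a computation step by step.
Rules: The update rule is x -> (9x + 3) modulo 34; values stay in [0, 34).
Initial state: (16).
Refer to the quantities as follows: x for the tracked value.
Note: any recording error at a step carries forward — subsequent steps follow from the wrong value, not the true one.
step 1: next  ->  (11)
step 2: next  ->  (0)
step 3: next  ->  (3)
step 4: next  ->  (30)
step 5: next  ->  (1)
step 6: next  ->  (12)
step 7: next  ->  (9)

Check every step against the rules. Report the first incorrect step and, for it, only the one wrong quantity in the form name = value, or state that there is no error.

no error

step 1: x = (9*16 + 3) mod 34 = 11 -> matches
step 2: x = (9*11 + 3) mod 34 = 0 -> no discrepancy
step 3: x = (9*0 + 3) mod 34 = 3 -> agrees with the log
step 4: x = (9*3 + 3) mod 34 = 30 -> same as recorded
step 5: x = (9*30 + 3) mod 34 = 1 -> confirmed correct
step 6: x = (9*1 + 3) mod 34 = 12 -> checks out
step 7: x = (9*12 + 3) mod 34 = 9 -> in agreement
Every step is consistent.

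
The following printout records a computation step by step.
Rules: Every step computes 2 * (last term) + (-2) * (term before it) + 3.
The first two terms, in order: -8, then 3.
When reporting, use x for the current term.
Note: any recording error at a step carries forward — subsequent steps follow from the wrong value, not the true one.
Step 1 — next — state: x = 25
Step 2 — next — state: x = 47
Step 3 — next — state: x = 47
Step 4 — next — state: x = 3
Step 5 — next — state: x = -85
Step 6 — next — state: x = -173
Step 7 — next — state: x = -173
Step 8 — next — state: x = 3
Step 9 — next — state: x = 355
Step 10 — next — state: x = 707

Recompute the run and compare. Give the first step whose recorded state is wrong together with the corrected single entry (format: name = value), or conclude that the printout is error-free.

Step 1: x = 2*(3) + (-2)*(-8) + (3) = 25 — matches.
Step 2: x = 2*(25) + (-2)*(3) + (3) = 47 — agrees with the printout.
Step 3: x = 2*(47) + (-2)*(25) + (3) = 47 — no discrepancy.
Step 4: x = 2*(47) + (-2)*(47) + (3) = 3 — confirmed correct.
Step 5: x = 2*(3) + (-2)*(47) + (3) = -85 — matches.
Step 6: x = 2*(-85) + (-2)*(3) + (3) = -173 — confirmed correct.
Step 7: x = 2*(-173) + (-2)*(-85) + (3) = -173 — consistent with the printout.
Step 8: x = 2*(-173) + (-2)*(-173) + (3) = 3 — agrees with the printout.
Step 9: x = 2*(3) + (-2)*(-173) + (3) = 355 — no discrepancy.
Step 10: x = 2*(355) + (-2)*(3) + (3) = 707 — confirmed correct.
Every step is consistent.

no error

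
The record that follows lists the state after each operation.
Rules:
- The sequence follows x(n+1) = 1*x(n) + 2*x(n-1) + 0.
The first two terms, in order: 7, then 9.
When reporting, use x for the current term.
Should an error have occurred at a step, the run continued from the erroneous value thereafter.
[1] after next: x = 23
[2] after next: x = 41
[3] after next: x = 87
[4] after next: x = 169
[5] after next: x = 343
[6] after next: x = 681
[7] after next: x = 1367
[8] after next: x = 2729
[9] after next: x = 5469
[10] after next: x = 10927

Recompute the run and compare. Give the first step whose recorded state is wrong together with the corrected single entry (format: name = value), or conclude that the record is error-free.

step 9, x = 5463

1. x = 1*(9) + (2)*(7) + (0) = 23 (consistent with the record)
2. x = 1*(23) + (2)*(9) + (0) = 41 (matches)
3. x = 1*(41) + (2)*(23) + (0) = 87 (in agreement)
4. x = 1*(87) + (2)*(41) + (0) = 169 (matches)
5. x = 1*(169) + (2)*(87) + (0) = 343 (consistent with the record)
6. x = 1*(343) + (2)*(169) + (0) = 681 (confirmed correct)
7. x = 1*(681) + (2)*(343) + (0) = 1367 (consistent with the record)
8. x = 1*(1367) + (2)*(681) + (0) = 2729 (verified)
9. x = 1*(2729) + (2)*(1367) + (0) = 5463 (this is not what the record shows)
Step 9 is the first one off; corrected, x = 5463.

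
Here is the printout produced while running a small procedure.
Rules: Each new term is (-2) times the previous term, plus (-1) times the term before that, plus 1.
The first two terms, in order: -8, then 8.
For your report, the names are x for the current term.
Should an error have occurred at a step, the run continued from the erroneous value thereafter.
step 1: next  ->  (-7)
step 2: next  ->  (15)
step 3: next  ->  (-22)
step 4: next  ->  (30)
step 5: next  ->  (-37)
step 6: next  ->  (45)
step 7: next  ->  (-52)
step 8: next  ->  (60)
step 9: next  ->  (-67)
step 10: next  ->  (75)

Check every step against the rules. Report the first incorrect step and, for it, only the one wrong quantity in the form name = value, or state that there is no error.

step 2, x = 7

Step 1: x = -2*(8) + (-1)*(-8) + (1) = -7 — consistent with the printout.
Step 2: x = -2*(-7) + (-1)*(8) + (1) = 7 — not what was recorded.
First incorrect step: 2; the correct value is x = 7.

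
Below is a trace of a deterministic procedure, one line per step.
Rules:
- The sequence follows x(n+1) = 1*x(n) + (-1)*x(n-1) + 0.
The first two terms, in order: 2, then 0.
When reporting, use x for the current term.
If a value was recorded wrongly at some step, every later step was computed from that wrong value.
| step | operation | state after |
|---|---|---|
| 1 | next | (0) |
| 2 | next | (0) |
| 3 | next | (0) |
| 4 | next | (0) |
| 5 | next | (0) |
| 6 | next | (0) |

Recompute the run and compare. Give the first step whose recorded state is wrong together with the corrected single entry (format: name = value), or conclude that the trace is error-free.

1. x = 1*(0) + (-1)*(2) + (0) = -2 (the trace has a different value)
That makes step 1 the first incorrect line — x = -2 is what it should show.

step 1, x = -2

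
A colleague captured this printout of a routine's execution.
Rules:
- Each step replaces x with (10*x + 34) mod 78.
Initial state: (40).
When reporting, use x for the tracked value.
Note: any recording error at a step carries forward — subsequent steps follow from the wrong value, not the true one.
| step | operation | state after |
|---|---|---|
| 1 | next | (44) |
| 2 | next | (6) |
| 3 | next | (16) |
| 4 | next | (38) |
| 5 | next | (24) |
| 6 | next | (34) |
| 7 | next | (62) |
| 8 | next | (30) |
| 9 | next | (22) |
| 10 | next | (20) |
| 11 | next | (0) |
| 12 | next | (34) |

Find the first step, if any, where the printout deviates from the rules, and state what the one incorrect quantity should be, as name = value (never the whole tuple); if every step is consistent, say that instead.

step 6, x = 40

Step 1: x = (10*40 + 34) mod 78 = 44 — verified.
Step 2: x = (10*44 + 34) mod 78 = 6 — matches.
Step 3: x = (10*6 + 34) mod 78 = 16 — verified.
Step 4: x = (10*16 + 34) mod 78 = 38 — same as recorded.
Step 5: x = (10*38 + 34) mod 78 = 24 — same as recorded.
Step 6: x = (10*24 + 34) mod 78 = 40 — a discrepancy with the printout.
First deviation found at step 6; the corrected entry is x = 40.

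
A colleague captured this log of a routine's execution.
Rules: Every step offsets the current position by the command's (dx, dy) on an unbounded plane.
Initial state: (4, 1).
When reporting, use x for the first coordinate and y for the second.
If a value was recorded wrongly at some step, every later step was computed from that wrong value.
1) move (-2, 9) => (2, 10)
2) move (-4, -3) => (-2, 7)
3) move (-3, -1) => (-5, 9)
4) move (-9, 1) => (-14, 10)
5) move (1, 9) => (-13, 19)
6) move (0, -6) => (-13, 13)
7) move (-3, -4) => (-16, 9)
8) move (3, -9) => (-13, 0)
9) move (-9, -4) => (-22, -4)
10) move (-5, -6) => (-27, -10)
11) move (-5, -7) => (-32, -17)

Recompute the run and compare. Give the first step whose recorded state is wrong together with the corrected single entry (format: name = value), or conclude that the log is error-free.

step 3, y = 6

Recomputing the run from the initial state:
step 1: x = 2, y = 10
step 2: x = -2, y = 7
step 3: x = -5, y = 6
step 4: x = -14, y = 7
step 5: x = -13, y = 16
step 6: x = -13, y = 10
step 7: x = -16, y = 6
step 8: x = -13, y = -3
step 9: x = -22, y = -7
step 10: x = -27, y = -13
step 11: x = -32, y = -20
The first disagreement with the log is at step 3, where the value should be y = 6.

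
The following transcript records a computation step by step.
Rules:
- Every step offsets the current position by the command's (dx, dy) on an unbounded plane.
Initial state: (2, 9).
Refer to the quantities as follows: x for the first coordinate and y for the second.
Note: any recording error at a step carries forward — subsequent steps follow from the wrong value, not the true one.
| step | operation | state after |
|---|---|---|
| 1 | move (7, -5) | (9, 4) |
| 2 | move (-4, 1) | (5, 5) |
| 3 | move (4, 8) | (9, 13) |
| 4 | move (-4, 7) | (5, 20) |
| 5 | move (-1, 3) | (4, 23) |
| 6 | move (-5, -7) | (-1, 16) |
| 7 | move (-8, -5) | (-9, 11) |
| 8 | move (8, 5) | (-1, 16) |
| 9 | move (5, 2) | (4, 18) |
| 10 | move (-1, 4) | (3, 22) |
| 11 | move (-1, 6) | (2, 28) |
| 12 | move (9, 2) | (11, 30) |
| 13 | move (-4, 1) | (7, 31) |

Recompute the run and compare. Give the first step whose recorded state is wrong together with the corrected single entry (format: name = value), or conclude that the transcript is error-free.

no error

step 1: x = 2 + (7) = 9, y = 9 + (-5) = 4 -> checks out
step 2: x = 9 + (-4) = 5, y = 4 + (1) = 5 -> consistent with the transcript
step 3: x = 5 + (4) = 9, y = 5 + (8) = 13 -> in agreement
step 4: x = 9 + (-4) = 5, y = 13 + (7) = 20 -> no discrepancy
step 5: x = 5 + (-1) = 4, y = 20 + (3) = 23 -> consistent with the transcript
step 6: x = 4 + (-5) = -1, y = 23 + (-7) = 16 -> verified
step 7: x = -1 + (-8) = -9, y = 16 + (-5) = 11 -> checks out
step 8: x = -9 + (8) = -1, y = 11 + (5) = 16 -> agrees with the transcript
step 9: x = -1 + (5) = 4, y = 16 + (2) = 18 -> verified
step 10: x = 4 + (-1) = 3, y = 18 + (4) = 22 -> verified
step 11: x = 3 + (-1) = 2, y = 22 + (6) = 28 -> verified
step 12: x = 2 + (9) = 11, y = 28 + (2) = 30 -> matches
step 13: x = 11 + (-4) = 7, y = 30 + (1) = 31 -> in agreement
All entries verified; no error found.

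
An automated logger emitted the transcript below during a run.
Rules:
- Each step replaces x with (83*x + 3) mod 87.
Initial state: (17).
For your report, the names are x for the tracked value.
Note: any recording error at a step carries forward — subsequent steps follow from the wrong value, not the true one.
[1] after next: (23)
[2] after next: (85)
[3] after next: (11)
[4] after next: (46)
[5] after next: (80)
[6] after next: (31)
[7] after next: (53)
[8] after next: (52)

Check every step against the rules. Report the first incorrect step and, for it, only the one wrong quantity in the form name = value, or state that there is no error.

step 1: x = (83*17 + 3) mod 87 = 22 -> the transcript disagrees here
So the first discrepancy is step 1, where the right value is x = 22.

step 1, x = 22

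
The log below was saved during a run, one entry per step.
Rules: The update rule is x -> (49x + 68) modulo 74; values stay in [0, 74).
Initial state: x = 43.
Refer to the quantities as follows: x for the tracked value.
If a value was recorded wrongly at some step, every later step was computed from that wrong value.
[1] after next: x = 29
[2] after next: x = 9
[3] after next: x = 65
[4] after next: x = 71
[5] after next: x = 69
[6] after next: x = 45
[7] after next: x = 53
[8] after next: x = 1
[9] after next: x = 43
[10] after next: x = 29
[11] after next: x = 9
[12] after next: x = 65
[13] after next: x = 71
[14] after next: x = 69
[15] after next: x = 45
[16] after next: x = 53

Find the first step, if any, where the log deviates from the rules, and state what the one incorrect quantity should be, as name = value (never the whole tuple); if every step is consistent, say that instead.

1. x = (49*43 + 68) mod 74 = 29 (agrees with the log)
2. x = (49*29 + 68) mod 74 = 9 (verified)
3. x = (49*9 + 68) mod 74 = 65 (agrees with the log)
4. x = (49*65 + 68) mod 74 = 71 (no discrepancy)
5. x = (49*71 + 68) mod 74 = 69 (same as recorded)
6. x = (49*69 + 68) mod 74 = 45 (consistent with the log)
7. x = (49*45 + 68) mod 74 = 53 (exactly as logged)
8. x = (49*53 + 68) mod 74 = 1 (matches)
9. x = (49*1 + 68) mod 74 = 43 (verified)
10. x = (49*43 + 68) mod 74 = 29 (exactly as logged)
11. x = (49*29 + 68) mod 74 = 9 (matches)
12. x = (49*9 + 68) mod 74 = 65 (consistent with the log)
13. x = (49*65 + 68) mod 74 = 71 (exactly as logged)
14. x = (49*71 + 68) mod 74 = 69 (agrees with the log)
15. x = (49*69 + 68) mod 74 = 45 (no discrepancy)
16. x = (49*45 + 68) mod 74 = 53 (matches)
All entries verified; no error found.

no error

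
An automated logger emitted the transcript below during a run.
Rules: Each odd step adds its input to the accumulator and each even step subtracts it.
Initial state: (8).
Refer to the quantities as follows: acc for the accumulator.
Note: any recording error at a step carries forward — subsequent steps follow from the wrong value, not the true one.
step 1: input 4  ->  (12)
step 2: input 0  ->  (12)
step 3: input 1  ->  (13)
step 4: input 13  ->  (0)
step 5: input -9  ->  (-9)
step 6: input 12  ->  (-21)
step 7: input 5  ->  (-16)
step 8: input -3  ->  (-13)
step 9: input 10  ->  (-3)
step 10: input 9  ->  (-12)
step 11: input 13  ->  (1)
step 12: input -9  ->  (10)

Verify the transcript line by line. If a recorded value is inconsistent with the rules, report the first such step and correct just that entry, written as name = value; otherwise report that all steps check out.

Recomputing the run from the initial state:
step 1: acc = 12
step 2: acc = 12
step 3: acc = 13
step 4: acc = 0
step 5: acc = -9
step 6: acc = -21
step 7: acc = -16
step 8: acc = -13
step 9: acc = -3
step 10: acc = -12
step 11: acc = 1
step 12: acc = 10
This matches the transcript at every step.

no error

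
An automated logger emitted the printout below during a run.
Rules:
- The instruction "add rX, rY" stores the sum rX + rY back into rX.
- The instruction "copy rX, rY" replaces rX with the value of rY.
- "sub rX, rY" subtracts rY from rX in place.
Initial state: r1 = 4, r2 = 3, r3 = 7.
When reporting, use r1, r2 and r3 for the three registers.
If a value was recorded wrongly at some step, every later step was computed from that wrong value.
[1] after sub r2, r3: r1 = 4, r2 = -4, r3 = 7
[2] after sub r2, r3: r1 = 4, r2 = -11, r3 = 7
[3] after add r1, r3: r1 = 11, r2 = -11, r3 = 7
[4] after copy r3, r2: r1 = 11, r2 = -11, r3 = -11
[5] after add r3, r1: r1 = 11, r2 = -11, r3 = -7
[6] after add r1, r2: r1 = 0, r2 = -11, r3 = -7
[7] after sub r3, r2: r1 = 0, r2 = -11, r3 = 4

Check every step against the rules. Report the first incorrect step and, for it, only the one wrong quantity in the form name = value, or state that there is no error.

step 1: r2 = 3 - 7 = -4 -> exactly as logged
step 2: r2 = -4 - 7 = -11 -> checks out
step 3: r1 = 4 + 7 = 11 -> checks out
step 4: r3 = -11 -> consistent with the printout
step 5: r3 = -11 + 11 = 0 -> the printout disagrees here
First incorrect step: 5; the correct value is r3 = 0.

step 5, r3 = 0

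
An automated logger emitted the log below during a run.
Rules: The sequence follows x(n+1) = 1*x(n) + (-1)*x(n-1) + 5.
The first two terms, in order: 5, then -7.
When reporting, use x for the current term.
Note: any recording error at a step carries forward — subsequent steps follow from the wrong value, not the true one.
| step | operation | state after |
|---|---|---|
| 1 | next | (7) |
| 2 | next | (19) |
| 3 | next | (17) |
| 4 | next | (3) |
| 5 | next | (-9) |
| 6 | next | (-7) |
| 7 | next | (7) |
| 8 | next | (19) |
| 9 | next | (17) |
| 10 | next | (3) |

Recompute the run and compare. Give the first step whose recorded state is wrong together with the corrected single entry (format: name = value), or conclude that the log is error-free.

step 1, x = -7

Recomputing the run from the initial state:
step 1: x = -7
step 2: x = 5
step 3: x = 17
step 4: x = 17
step 5: x = 5
step 6: x = -7
step 7: x = -7
step 8: x = 5
step 9: x = 17
step 10: x = 17
The first disagreement with the log is at step 1, where the value should be x = -7.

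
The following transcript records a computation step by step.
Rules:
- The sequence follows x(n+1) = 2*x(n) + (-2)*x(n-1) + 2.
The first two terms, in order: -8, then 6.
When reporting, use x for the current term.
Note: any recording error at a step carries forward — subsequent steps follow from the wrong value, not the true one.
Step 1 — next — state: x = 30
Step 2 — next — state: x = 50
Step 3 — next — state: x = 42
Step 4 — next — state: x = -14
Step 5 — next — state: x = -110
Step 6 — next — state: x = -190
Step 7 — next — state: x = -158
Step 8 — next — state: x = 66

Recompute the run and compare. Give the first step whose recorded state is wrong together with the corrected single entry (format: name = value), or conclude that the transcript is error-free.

Step 1: x = 2*(6) + (-2)*(-8) + (2) = 30 — confirmed correct.
Step 2: x = 2*(30) + (-2)*(6) + (2) = 50 — matches.
Step 3: x = 2*(50) + (-2)*(30) + (2) = 42 — verified.
Step 4: x = 2*(42) + (-2)*(50) + (2) = -14 — no discrepancy.
Step 5: x = 2*(-14) + (-2)*(42) + (2) = -110 — matches.
Step 6: x = 2*(-110) + (-2)*(-14) + (2) = -190 — in agreement.
Step 7: x = 2*(-190) + (-2)*(-110) + (2) = -158 — consistent with the transcript.
Step 8: x = 2*(-158) + (-2)*(-190) + (2) = 66 — verified.
Every step is consistent.

no error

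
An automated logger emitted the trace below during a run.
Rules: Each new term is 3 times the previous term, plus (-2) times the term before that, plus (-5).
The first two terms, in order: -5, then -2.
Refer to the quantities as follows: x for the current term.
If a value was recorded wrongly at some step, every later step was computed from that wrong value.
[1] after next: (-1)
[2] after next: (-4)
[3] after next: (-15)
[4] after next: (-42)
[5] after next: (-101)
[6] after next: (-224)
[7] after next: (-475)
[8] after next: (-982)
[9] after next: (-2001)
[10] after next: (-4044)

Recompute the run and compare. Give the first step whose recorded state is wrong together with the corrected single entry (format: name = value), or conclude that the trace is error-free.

no error

1. x = 3*(-2) + (-2)*(-5) + (-5) = -1 (confirmed correct)
2. x = 3*(-1) + (-2)*(-2) + (-5) = -4 (consistent with the trace)
3. x = 3*(-4) + (-2)*(-1) + (-5) = -15 (confirmed correct)
4. x = 3*(-15) + (-2)*(-4) + (-5) = -42 (verified)
5. x = 3*(-42) + (-2)*(-15) + (-5) = -101 (agrees with the trace)
6. x = 3*(-101) + (-2)*(-42) + (-5) = -224 (in agreement)
7. x = 3*(-224) + (-2)*(-101) + (-5) = -475 (consistent with the trace)
8. x = 3*(-475) + (-2)*(-224) + (-5) = -982 (in agreement)
9. x = 3*(-982) + (-2)*(-475) + (-5) = -2001 (confirmed correct)
10. x = 3*(-2001) + (-2)*(-982) + (-5) = -4044 (no discrepancy)
The recomputation confirms every line.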